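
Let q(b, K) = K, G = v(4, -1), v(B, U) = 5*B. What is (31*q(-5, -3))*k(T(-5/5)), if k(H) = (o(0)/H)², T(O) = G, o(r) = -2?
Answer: -93/100 ≈ -0.93000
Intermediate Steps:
G = 20 (G = 5*4 = 20)
T(O) = 20
k(H) = 4/H² (k(H) = (-2/H)² = 4/H²)
(31*q(-5, -3))*k(T(-5/5)) = (31*(-3))*(4/20²) = -372/400 = -93*1/100 = -93/100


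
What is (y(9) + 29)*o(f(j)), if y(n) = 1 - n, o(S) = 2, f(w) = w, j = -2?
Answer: 42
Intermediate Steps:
(y(9) + 29)*o(f(j)) = ((1 - 1*9) + 29)*2 = ((1 - 9) + 29)*2 = (-8 + 29)*2 = 21*2 = 42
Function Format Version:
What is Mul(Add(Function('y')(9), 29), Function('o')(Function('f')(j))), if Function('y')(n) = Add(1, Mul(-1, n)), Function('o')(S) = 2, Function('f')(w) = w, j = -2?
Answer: 42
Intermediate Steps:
Mul(Add(Function('y')(9), 29), Function('o')(Function('f')(j))) = Mul(Add(Add(1, Mul(-1, 9)), 29), 2) = Mul(Add(Add(1, -9), 29), 2) = Mul(Add(-8, 29), 2) = Mul(21, 2) = 42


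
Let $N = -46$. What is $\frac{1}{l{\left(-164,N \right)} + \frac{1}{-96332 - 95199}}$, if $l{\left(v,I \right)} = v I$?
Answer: $\frac{191531}{1444909863} \approx 0.00013256$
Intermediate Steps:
$l{\left(v,I \right)} = I v$
$\frac{1}{l{\left(-164,N \right)} + \frac{1}{-96332 - 95199}} = \frac{1}{\left(-46\right) \left(-164\right) + \frac{1}{-96332 - 95199}} = \frac{1}{7544 + \frac{1}{-191531}} = \frac{1}{7544 - \frac{1}{191531}} = \frac{1}{\frac{1444909863}{191531}} = \frac{191531}{1444909863}$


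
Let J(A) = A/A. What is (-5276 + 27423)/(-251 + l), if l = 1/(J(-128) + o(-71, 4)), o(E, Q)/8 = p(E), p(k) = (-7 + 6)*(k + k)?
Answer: -25181139/285386 ≈ -88.235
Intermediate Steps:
p(k) = -2*k
o(E, Q) = -16*E (o(E, Q) = 8*(-2*E) = -16*E)
J(A) = 1
l = 1/1137 (l = 1/(1 - 16*(-71)) = 1/(1 + 1136) = 1/1137 ≈ 0.00087951)
(-5276 + 27423)/(-251 + l) = (-5276 + 27423)/(-251 + 1/1137) = 22147/(-285386/1137) = 22147*(-1137/285386) = -25181139/285386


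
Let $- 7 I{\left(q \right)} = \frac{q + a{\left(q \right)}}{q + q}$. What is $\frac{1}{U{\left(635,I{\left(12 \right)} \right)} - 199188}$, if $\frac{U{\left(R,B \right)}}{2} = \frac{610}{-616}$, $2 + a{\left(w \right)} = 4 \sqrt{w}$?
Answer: $- \frac{154}{30675257} \approx -5.0203 \cdot 10^{-6}$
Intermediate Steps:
$a{\left(w \right)} = -2 + 4 \sqrt{w}$
$I{\left(q \right)} = - \frac{-2 + q + 4 \sqrt{q}}{14 q}$ ($I{\left(q \right)} = - \frac{\left(q + \left(-2 + 4 \sqrt{q}\right)\right) \frac{1}{q + q}}{7} = - \frac{\left(-2 + q + 4 \sqrt{q}\right) \frac{1}{2 q}}{7} = - \frac{\frac{1}{2} \frac{1}{q} \left(-2 + q + 4 \sqrt{q}\right)}{7} = - \frac{-2 + q + 4 \sqrt{q}}{14 q}$)
$U{\left(R,B \right)} = - \frac{305}{154}$ ($U{\left(R,B \right)} = 2 \frac{610}{-616} = 2 \cdot 610 \left(- \frac{1}{616}\right) = 2 \left(- \frac{305}{308}\right) = - \frac{305}{154}$)
$\frac{1}{U{\left(635,I{\left(12 \right)} \right)} - 199188} = \frac{1}{- \frac{305}{154} - 199188} = \frac{1}{- \frac{30675257}{154}} = - \frac{154}{30675257}$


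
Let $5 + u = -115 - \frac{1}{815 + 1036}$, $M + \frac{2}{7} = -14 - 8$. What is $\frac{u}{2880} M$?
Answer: $\frac{2887573}{3109680} \approx 0.92858$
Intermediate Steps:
$M = - \frac{156}{7}$ ($M = - \frac{2}{7} - 22 = - \frac{156}{7} \approx -22.286$)
$u = - \frac{222121}{1851}$ ($u = -5 - \left(115 + \frac{1}{815 + 1036}\right) = -5 - \frac{212866}{1851} = - \frac{222121}{1851} \approx -120.0$)
$\frac{u}{2880} M = - \frac{222121}{1851 \cdot 2880} \left(- \frac{156}{7}\right) = \left(- \frac{222121}{1851}\right) \frac{1}{2880} \left(- \frac{156}{7}\right) = \left(- \frac{222121}{5330880}\right) \left(- \frac{156}{7}\right) = \frac{2887573}{3109680}$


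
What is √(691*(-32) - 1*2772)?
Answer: 2*I*√6221 ≈ 157.75*I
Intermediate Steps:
√(691*(-32) - 1*2772) = √(-22112 - 2772) = √(-24884) = 2*I*√6221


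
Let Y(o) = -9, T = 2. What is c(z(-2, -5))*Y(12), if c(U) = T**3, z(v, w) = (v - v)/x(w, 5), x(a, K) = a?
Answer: -72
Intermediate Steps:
z(v, w) = 0 (z(v, w) = (v - v)/w = 0/w = 0)
c(U) = 8 (c(U) = 2**3 = 8)
c(z(-2, -5))*Y(12) = 8*(-9) = -72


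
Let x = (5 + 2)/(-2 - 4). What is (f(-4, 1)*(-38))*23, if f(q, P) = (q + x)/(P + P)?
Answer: 13547/6 ≈ 2257.8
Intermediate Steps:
x = -7/6 (x = 7/(-6) = 7*(-⅙) = -7/6 ≈ -1.1667)
f(q, P) = (-7/6 + q)/(2*P) (f(q, P) = (q - 7/6)/(P + P) = (-7/6 + q)/((2*P)) = (-7/6 + q)*(1/(2*P)) = (-7/6 + q)/(2*P))
(f(-4, 1)*(-38))*23 = (((1/12)*(-7 + 6*(-4))/1)*(-38))*23 = (((1/12)*1*(-7 - 24))*(-38))*23 = (((1/12)*1*(-31))*(-38))*23 = -31/12*(-38)*23 = (589/6)*23 = 13547/6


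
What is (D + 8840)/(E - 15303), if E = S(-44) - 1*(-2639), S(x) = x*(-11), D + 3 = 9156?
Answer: -17993/12180 ≈ -1.4773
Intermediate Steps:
D = 9153 (D = -3 + 9156 = 9153)
S(x) = -11*x
E = 3123 (E = -11*(-44) - 1*(-2639) = 484 + 2639 = 3123)
(D + 8840)/(E - 15303) = (9153 + 8840)/(3123 - 15303) = 17993/(-12180) = 17993*(-1/12180) = -17993/12180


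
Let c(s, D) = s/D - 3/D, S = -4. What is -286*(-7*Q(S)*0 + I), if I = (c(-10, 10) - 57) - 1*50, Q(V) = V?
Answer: 154869/5 ≈ 30974.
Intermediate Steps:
c(s, D) = -3/D + s/D
I = -1083/10 (I = ((-3 - 10)/10 - 57) - 1*50 = ((⅒)*(-13) - 57) - 50 = (-13/10 - 57) - 50 = -583/10 - 50 = -1083/10 ≈ -108.30)
-286*(-7*Q(S)*0 + I) = -286*(-7*(-4)*0 - 1083/10) = -286*(28*0 - 1083/10) = -286*(0 - 1083/10) = -286*(-1083/10) = 154869/5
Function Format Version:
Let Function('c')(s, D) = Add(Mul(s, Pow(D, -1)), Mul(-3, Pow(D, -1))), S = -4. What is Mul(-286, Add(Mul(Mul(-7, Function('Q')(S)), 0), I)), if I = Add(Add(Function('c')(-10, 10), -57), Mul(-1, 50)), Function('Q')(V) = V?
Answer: Rational(154869, 5) ≈ 30974.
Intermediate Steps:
Function('c')(s, D) = Add(Mul(-3, Pow(D, -1)), Mul(s, Pow(D, -1)))
I = Rational(-1083, 10) (I = Add(Add(Mul(Pow(10, -1), Add(-3, -10)), -57), Mul(-1, 50)) = Add(Add(Mul(Rational(1, 10), -13), -57), -50) = Add(Add(Rational(-13, 10), -57), -50) = Add(Rational(-583, 10), -50) = Rational(-1083, 10) ≈ -108.30)
Mul(-286, Add(Mul(Mul(-7, Function('Q')(S)), 0), I)) = Mul(-286, Add(Mul(Mul(-7, -4), 0), Rational(-1083, 10))) = Mul(-286, Add(Mul(28, 0), Rational(-1083, 10))) = Mul(-286, Add(0, Rational(-1083, 10))) = Mul(-286, Rational(-1083, 10)) = Rational(154869, 5)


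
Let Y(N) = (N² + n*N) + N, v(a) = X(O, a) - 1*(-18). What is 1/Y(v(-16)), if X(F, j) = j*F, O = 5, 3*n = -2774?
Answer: 3/183334 ≈ 1.6364e-5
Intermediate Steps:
n = -2774/3 (n = (⅓)*(-2774) = -2774/3 ≈ -924.67)
X(F, j) = F*j
v(a) = 18 + 5*a (v(a) = 5*a - 1*(-18) = 5*a + 18 = 18 + 5*a)
Y(N) = N² - 2771*N/3 (Y(N) = (N² - 2774*N/3) + N = N² - 2771*N/3)
1/Y(v(-16)) = 1/((18 + 5*(-16))*(-2771 + 3*(18 + 5*(-16)))/3) = 1/((18 - 80)*(-2771 + 3*(18 - 80))/3) = 1/((⅓)*(-62)*(-2771 + 3*(-62))) = 1/((⅓)*(-62)*(-2771 - 186)) = 1/((⅓)*(-62)*(-2957)) = 1/(183334/3) = 3/183334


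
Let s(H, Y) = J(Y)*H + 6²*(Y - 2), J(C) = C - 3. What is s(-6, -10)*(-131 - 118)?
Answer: 88146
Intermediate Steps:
J(C) = -3 + C
s(H, Y) = -72 + 36*Y + H*(-3 + Y) (s(H, Y) = (-3 + Y)*H + 6²*(Y - 2) = H*(-3 + Y) + 36*(-2 + Y) = H*(-3 + Y) + (-72 + 36*Y) = -72 + 36*Y + H*(-3 + Y))
s(-6, -10)*(-131 - 118) = (-72 + 36*(-10) - 6*(-3 - 10))*(-131 - 118) = (-72 - 360 - 6*(-13))*(-249) = (-72 - 360 + 78)*(-249) = -354*(-249) = 88146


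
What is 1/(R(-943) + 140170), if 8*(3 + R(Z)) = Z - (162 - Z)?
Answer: 1/139911 ≈ 7.1474e-6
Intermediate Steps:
R(Z) = -93/4 + Z/4 (R(Z) = -3 + (Z - (162 - Z))/8 = -3 + (Z + (-162 + Z))/8 = -3 + (-162 + 2*Z)/8 = -3 + (-81/4 + Z/4) = -93/4 + Z/4)
1/(R(-943) + 140170) = 1/((-93/4 + (1/4)*(-943)) + 140170) = 1/((-93/4 - 943/4) + 140170) = 1/(-259 + 140170) = 1/139911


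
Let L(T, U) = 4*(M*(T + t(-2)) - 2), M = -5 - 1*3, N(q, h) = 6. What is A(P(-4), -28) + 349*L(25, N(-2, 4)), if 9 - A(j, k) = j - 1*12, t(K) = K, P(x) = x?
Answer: -259631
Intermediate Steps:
M = -8 (M = -5 - 3 = -8)
L(T, U) = 56 - 32*T (L(T, U) = 4*(-8*(T - 2) - 2) = 4*(-8*(-2 + T) - 2) = 4*((16 - 8*T) - 2) = 4*(14 - 8*T) = 56 - 32*T)
A(j, k) = 21 - j (A(j, k) = 9 - (j - 1*12) = 9 - (j - 12) = 9 - (-12 + j) = 9 + (12 - j) = 21 - j)
A(P(-4), -28) + 349*L(25, N(-2, 4)) = (21 - 1*(-4)) + 349*(56 - 32*25) = (21 + 4) + 349*(56 - 800) = 25 + 349*(-744) = 25 - 259656 = -259631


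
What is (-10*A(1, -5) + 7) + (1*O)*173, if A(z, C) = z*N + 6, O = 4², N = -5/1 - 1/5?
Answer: 2767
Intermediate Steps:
N = -26/5 (N = -5*1 - 1*⅕ = -5 - ⅕ = -26/5 ≈ -5.2000)
O = 16
A(z, C) = 6 - 26*z/5 (A(z, C) = z*(-26/5) + 6 = -26*z/5 + 6 = 6 - 26*z/5)
(-10*A(1, -5) + 7) + (1*O)*173 = (-10*(6 - 26/5*1) + 7) + (1*16)*173 = (-10*(6 - 26/5) + 7) + 16*173 = (-10*⅘ + 7) + 2768 = (-8 + 7) + 2768 = -1 + 2768 = 2767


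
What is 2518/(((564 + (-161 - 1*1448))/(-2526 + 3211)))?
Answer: -344966/209 ≈ -1650.6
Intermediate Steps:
2518/(((564 + (-161 - 1*1448))/(-2526 + 3211))) = 2518/(((564 + (-161 - 1448))/685)) = 2518/(((564 - 1609)*(1/685))) = 2518/((-1045*1/685)) = 2518/(-209/137) = 2518*(-137/209) = -344966/209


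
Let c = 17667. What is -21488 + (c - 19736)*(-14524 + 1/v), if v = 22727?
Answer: 682461535567/22727 ≈ 3.0029e+7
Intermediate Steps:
-21488 + (c - 19736)*(-14524 + 1/v) = -21488 + (17667 - 19736)*(-14524 + 1/22727) = -21488 - 2069*(-14524 + 1/22727) = -21488 - 2069*(-330086947/22727) = -21488 + 682949893343/22727 = 682461535567/22727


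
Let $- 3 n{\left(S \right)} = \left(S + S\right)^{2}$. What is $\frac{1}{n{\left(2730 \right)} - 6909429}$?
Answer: $- \frac{1}{16846629} \approx -5.9359 \cdot 10^{-8}$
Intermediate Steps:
$n{\left(S \right)} = - \frac{4 S^{2}}{3}$ ($n{\left(S \right)} = - \frac{\left(S + S\right)^{2}}{3} = - \frac{\left(2 S\right)^{2}}{3} = - \frac{4 S^{2}}{3}$)
$\frac{1}{n{\left(2730 \right)} - 6909429} = \frac{1}{- \frac{4 \cdot 2730^{2}}{3} - 6909429} = \frac{1}{\left(- \frac{4}{3}\right) 7452900 - 6909429} = \frac{1}{-9937200 - 6909429} = \frac{1}{-16846629} = - \frac{1}{16846629}$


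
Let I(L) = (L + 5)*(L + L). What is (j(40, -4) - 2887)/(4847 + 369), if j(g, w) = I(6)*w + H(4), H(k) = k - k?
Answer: -3415/5216 ≈ -0.65472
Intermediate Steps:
H(k) = 0
I(L) = 2*L*(5 + L) (I(L) = (5 + L)*(2*L) = 2*L*(5 + L))
j(g, w) = 132*w (j(g, w) = (2*6*(5 + 6))*w + 0 = (2*6*11)*w + 0 = 132*w + 0 = 132*w)
(j(40, -4) - 2887)/(4847 + 369) = (132*(-4) - 2887)/(4847 + 369) = (-528 - 2887)/5216 = -3415*1/5216 = -3415/5216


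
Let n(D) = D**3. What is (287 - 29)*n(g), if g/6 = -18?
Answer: -325005696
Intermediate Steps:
g = -108 (g = 6*(-18) = -108)
(287 - 29)*n(g) = (287 - 29)*(-108)**3 = 258*(-1259712) = -325005696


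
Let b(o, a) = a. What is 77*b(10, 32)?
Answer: 2464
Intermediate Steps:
77*b(10, 32) = 77*32 = 2464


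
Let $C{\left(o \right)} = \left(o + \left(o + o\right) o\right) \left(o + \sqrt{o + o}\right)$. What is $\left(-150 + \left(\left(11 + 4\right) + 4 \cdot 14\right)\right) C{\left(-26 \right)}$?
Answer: $2723604 - 209508 i \sqrt{13} \approx 2.7236 \cdot 10^{6} - 7.5539 \cdot 10^{5} i$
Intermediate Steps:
$C{\left(o \right)} = \left(o + 2 o^{2}\right) \left(o + \sqrt{2} \sqrt{o}\right)$ ($C{\left(o \right)} = \left(o + 2 o o\right) \left(o + \sqrt{2 o}\right) = \left(o + 2 o^{2}\right) \left(o + \sqrt{2} \sqrt{o}\right)$)
$\left(-150 + \left(\left(11 + 4\right) + 4 \cdot 14\right)\right) C{\left(-26 \right)} = \left(-150 + \left(\left(11 + 4\right) + 4 \cdot 14\right)\right) \left(\left(-26\right)^{2} + 2 \left(-26\right)^{3} + \sqrt{2} \left(-26\right)^{\frac{3}{2}} + 2 \sqrt{2} \left(-26\right)^{\frac{5}{2}}\right) = \left(-150 + \left(15 + 56\right)\right) \left(676 + 2 \left(-17576\right) + \sqrt{2} \left(- 26 i \sqrt{26}\right) + 2 \sqrt{2} \cdot 676 i \sqrt{26}\right) = \left(-150 + 71\right) \left(676 - 35152 - 52 i \sqrt{13} + 2704 i \sqrt{13}\right) = - 79 \left(-34476 + 2652 i \sqrt{13}\right) = 2723604 - 209508 i \sqrt{13}$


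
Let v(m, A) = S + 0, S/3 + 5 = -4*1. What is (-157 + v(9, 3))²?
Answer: 33856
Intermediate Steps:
S = -27 (S = -15 + 3*(-4*1) = -15 + 3*(-4) = -15 - 12 = -27)
v(m, A) = -27 (v(m, A) = -27 + 0 = -27)
(-157 + v(9, 3))² = (-157 - 27)² = (-184)² = 33856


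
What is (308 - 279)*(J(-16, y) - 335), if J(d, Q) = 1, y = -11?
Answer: -9686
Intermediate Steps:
(308 - 279)*(J(-16, y) - 335) = (308 - 279)*(1 - 335) = 29*(-334) = -9686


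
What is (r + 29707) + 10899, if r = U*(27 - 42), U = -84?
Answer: 41866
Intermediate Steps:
r = 1260 (r = -84*(27 - 42) = -84*(-15) = 1260)
(r + 29707) + 10899 = (1260 + 29707) + 10899 = 30967 + 10899 = 41866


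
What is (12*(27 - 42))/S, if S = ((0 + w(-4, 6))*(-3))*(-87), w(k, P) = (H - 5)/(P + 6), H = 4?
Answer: 240/29 ≈ 8.2759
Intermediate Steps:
w(k, P) = -1/(6 + P) (w(k, P) = (4 - 5)/(P + 6) = -1/(6 + P))
S = -87/4 (S = ((0 - 1/(6 + 6))*(-3))*(-87) = ((0 - 1/12)*(-3))*(-87) = -1/12*(-3)*(-87) = (1/4)*(-87) = -87/4 ≈ -21.750)
(12*(27 - 42))/S = (12*(27 - 42))/(-87/4) = (12*(-15))*(-4/87) = -180*(-4/87) = 240/29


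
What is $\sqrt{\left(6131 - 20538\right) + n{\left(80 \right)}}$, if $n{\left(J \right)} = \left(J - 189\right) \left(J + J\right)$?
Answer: $i \sqrt{31847} \approx 178.46 i$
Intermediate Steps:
$n{\left(J \right)} = 2 J \left(-189 + J\right)$ ($n{\left(J \right)} = \left(-189 + J\right) 2 J = 2 J \left(-189 + J\right)$)
$\sqrt{\left(6131 - 20538\right) + n{\left(80 \right)}} = \sqrt{\left(6131 - 20538\right) + 2 \cdot 80 \left(-189 + 80\right)} = \sqrt{\left(6131 - 20538\right) + 2 \cdot 80 \left(-109\right)} = \sqrt{-14407 - 17440} = \sqrt{-31847} = i \sqrt{31847}$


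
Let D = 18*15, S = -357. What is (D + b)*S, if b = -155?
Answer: -41055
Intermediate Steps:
D = 270
(D + b)*S = (270 - 155)*(-357) = 115*(-357) = -41055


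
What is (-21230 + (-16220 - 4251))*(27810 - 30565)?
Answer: 114886255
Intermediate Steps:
(-21230 + (-16220 - 4251))*(27810 - 30565) = (-21230 - 20471)*(-2755) = -41701*(-2755) = 114886255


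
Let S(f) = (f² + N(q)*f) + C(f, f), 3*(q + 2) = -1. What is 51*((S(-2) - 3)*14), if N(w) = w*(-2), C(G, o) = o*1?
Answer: -7378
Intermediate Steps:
q = -7/3 (q = -2 + (⅓)*(-1) = -2 - ⅓ = -7/3 ≈ -2.3333)
C(G, o) = o
N(w) = -2*w
S(f) = f² + 17*f/3 (S(f) = (f² + (-2*(-7/3))*f) + f = (f² + 14*f/3) + f = f² + 17*f/3)
51*((S(-2) - 3)*14) = 51*(((⅓)*(-2)*(17 + 3*(-2)) - 3)*14) = 51*(((⅓)*(-2)*(17 - 6) - 3)*14) = 51*(((⅓)*(-2)*11 - 3)*14) = 51*((-22/3 - 3)*14) = 51*(-31/3*14) = 51*(-434/3) = -7378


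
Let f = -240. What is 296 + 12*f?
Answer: -2584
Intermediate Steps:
296 + 12*f = 296 + 12*(-240) = 296 - 2880 = -2584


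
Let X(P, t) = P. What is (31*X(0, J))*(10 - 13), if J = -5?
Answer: 0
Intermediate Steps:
(31*X(0, J))*(10 - 13) = (31*0)*(10 - 13) = 0*(-3) = 0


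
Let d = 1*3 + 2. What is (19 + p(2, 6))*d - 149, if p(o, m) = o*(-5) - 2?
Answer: -114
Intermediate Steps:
p(o, m) = -2 - 5*o (p(o, m) = -5*o - 2 = -2 - 5*o)
d = 5 (d = 3 + 2 = 5)
(19 + p(2, 6))*d - 149 = (19 + (-2 - 5*2))*5 - 149 = (19 + (-2 - 10))*5 - 149 = (19 - 12)*5 - 149 = 7*5 - 149 = 35 - 149 = -114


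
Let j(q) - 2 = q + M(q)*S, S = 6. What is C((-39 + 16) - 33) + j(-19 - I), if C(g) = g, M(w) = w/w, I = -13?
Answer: -54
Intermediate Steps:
M(w) = 1
j(q) = 8 + q (j(q) = 2 + (q + 1*6) = 2 + (q + 6) = 2 + (6 + q) = 8 + q)
C((-39 + 16) - 33) + j(-19 - I) = ((-39 + 16) - 33) + (8 + (-19 - 1*(-13))) = (-23 - 33) + (8 + (-19 + 13)) = -56 + (8 - 6) = -56 + 2 = -54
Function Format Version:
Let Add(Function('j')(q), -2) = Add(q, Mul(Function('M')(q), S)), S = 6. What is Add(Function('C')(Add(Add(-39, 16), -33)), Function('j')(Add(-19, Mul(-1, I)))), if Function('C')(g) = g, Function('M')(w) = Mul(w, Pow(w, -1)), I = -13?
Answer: -54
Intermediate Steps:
Function('M')(w) = 1
Function('j')(q) = Add(8, q) (Function('j')(q) = Add(2, Add(q, Mul(1, 6))) = Add(2, Add(q, 6)) = Add(2, Add(6, q)) = Add(8, q))
Add(Function('C')(Add(Add(-39, 16), -33)), Function('j')(Add(-19, Mul(-1, I)))) = Add(Add(Add(-39, 16), -33), Add(8, Add(-19, Mul(-1, -13)))) = Add(Add(-23, -33), Add(8, Add(-19, 13))) = Add(-56, Add(8, -6)) = Add(-56, 2) = -54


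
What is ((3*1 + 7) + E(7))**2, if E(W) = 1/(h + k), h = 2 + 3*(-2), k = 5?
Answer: 121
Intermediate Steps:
h = -4 (h = 2 - 6 = -4)
E(W) = 1 (E(W) = 1/(-4 + 5) = 1/1 = 1)
((3*1 + 7) + E(7))**2 = ((3*1 + 7) + 1)**2 = ((3 + 7) + 1)**2 = (10 + 1)**2 = 11**2 = 121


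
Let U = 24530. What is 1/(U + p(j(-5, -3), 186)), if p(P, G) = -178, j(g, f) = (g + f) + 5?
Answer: 1/24352 ≈ 4.1064e-5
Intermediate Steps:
j(g, f) = 5 + f + g (j(g, f) = (f + g) + 5 = 5 + f + g)
1/(U + p(j(-5, -3), 186)) = 1/(24530 - 178) = 1/24352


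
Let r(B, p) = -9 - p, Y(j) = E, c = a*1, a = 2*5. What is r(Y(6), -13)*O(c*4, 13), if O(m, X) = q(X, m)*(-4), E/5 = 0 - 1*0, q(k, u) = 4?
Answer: -64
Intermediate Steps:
E = 0 (E = 5*(0 - 1*0) = 5*(0 + 0) = 5*0 = 0)
a = 10
c = 10 (c = 10*1 = 10)
Y(j) = 0
O(m, X) = -16 (O(m, X) = 4*(-4) = -16)
r(Y(6), -13)*O(c*4, 13) = (-9 - 1*(-13))*(-16) = (-9 + 13)*(-16) = 4*(-16) = -64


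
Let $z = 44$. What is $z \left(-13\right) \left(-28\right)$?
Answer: $16016$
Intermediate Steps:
$z \left(-13\right) \left(-28\right) = 44 \left(-13\right) \left(-28\right) = \left(-572\right) \left(-28\right) = 16016$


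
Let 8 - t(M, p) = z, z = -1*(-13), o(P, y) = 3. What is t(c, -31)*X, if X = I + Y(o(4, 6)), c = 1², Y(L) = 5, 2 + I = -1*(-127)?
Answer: -650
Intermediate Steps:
I = 125 (I = -2 - 1*(-127) = -2 + 127 = 125)
c = 1
z = 13
t(M, p) = -5 (t(M, p) = 8 - 1*13 = 8 - 13 = -5)
X = 130 (X = 125 + 5 = 130)
t(c, -31)*X = -5*130 = -650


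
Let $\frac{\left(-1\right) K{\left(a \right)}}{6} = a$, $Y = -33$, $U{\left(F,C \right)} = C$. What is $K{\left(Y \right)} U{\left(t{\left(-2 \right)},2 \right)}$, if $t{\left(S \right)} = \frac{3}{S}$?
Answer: $396$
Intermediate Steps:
$K{\left(a \right)} = - 6 a$
$K{\left(Y \right)} U{\left(t{\left(-2 \right)},2 \right)} = \left(-6\right) \left(-33\right) 2 = 198 \cdot 2 = 396$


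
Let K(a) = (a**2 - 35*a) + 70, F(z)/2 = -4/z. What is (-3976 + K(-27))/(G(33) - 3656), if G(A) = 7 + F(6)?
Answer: 6696/10951 ≈ 0.61145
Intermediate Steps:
F(z) = -8/z (F(z) = 2*(-4/z) = -8/z)
G(A) = 17/3 (G(A) = 7 - 8/6 = 7 - 8*1/6 = 7 - 4/3 = 17/3)
K(a) = 70 + a**2 - 35*a
(-3976 + K(-27))/(G(33) - 3656) = (-3976 + (70 + (-27)**2 - 35*(-27)))/(17/3 - 3656) = (-3976 + (70 + 729 + 945))/(-10951/3) = (-3976 + 1744)*(-3/10951) = -2232*(-3/10951) = 6696/10951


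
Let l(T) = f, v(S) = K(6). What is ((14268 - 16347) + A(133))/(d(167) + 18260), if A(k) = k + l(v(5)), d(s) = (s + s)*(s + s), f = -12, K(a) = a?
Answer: -979/64908 ≈ -0.015083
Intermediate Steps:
v(S) = 6
l(T) = -12
d(s) = 4*s**2 (d(s) = (2*s)*(2*s) = 4*s**2)
A(k) = -12 + k (A(k) = k - 12 = -12 + k)
((14268 - 16347) + A(133))/(d(167) + 18260) = ((14268 - 16347) + (-12 + 133))/(4*167**2 + 18260) = (-2079 + 121)/(4*27889 + 18260) = -1958/(111556 + 18260) = -1958/129816 = -1958*1/129816 = -979/64908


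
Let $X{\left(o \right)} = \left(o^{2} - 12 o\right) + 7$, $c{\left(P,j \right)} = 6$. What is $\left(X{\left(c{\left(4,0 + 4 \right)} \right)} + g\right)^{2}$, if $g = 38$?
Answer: $81$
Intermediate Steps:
$X{\left(o \right)} = 7 + o^{2} - 12 o$
$\left(X{\left(c{\left(4,0 + 4 \right)} \right)} + g\right)^{2} = \left(\left(7 + 6^{2} - 72\right) + 38\right)^{2} = \left(\left(7 + 36 - 72\right) + 38\right)^{2} = \left(-29 + 38\right)^{2} = 9^{2} = 81$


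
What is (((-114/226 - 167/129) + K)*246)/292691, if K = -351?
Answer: -421705582/1422185569 ≈ -0.29652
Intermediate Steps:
(((-114/226 - 167/129) + K)*246)/292691 = (((-114/226 - 167/129) - 351)*246)/292691 = (((-114*1/226 - 167*1/129) - 351)*246)*(1/292691) = (((-57/113 - 167/129) - 351)*246)*(1/292691) = ((-26224/14577 - 351)*246)*(1/292691) = -5142751/14577*246*(1/292691) = -421705582/4859*1/292691 = -421705582/1422185569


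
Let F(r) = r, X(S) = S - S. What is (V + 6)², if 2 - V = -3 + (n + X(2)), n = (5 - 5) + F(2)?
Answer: 81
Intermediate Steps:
X(S) = 0
n = 2 (n = (5 - 5) + 2 = 0 + 2 = 2)
V = 3 (V = 2 - (-3 + (2 + 0)) = 2 - (-3 + 2) = 2 - 1*(-1) = 2 + 1 = 3)
(V + 6)² = (3 + 6)² = 9² = 81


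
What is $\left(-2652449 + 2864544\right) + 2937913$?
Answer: $3150008$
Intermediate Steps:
$\left(-2652449 + 2864544\right) + 2937913 = 212095 + 2937913 = 3150008$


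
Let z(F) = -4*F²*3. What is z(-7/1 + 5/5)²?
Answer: 186624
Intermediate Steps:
z(F) = -12*F²
z(-7/1 + 5/5)² = (-12*(-7/1 + 5/5)²)² = (-12*(-7*1 + 5*(⅕))²)² = (-12*(-7 + 1)²)² = (-12*(-6)²)² = (-12*36)² = (-432)² = 186624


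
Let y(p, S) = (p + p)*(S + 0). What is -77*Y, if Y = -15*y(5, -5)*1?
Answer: -57750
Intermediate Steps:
y(p, S) = 2*S*p (y(p, S) = (2*p)*S = 2*S*p)
Y = 750 (Y = -30*(-5)*5*1 = -15*(-50)*1 = 750*1 = 750)
-77*Y = -77*750 = -57750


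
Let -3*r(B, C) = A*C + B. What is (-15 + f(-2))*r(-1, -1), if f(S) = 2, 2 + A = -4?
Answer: 65/3 ≈ 21.667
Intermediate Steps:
A = -6 (A = -2 - 4 = -6)
r(B, C) = 2*C - B/3 (r(B, C) = -(-6*C + B)/3 = -(B - 6*C)/3 = 2*C - B/3)
(-15 + f(-2))*r(-1, -1) = (-15 + 2)*(2*(-1) - ⅓*(-1)) = -13*(-2 + ⅓) = -13*(-5/3) = 65/3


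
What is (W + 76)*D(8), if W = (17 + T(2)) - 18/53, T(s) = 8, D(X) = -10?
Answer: -53350/53 ≈ -1006.6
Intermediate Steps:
W = 1307/53 (W = (17 + 8) - 18/53 = 25 - 18*1/53 = 25 - 18/53 = 1307/53 ≈ 24.660)
(W + 76)*D(8) = (1307/53 + 76)*(-10) = (5335/53)*(-10) = -53350/53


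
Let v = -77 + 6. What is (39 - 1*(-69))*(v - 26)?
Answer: -10476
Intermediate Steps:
v = -71
(39 - 1*(-69))*(v - 26) = (39 - 1*(-69))*(-71 - 26) = (39 + 69)*(-97) = 108*(-97) = -10476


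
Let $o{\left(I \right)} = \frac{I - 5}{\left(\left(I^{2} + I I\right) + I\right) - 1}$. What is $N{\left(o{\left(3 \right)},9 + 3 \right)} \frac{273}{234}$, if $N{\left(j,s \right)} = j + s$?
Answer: $\frac{833}{60} \approx 13.883$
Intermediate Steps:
$o{\left(I \right)} = \frac{-5 + I}{-1 + I + 2 I^{2}}$ ($o{\left(I \right)} = \frac{-5 + I}{\left(\left(I^{2} + I^{2}\right) + I\right) - 1} = \frac{-5 + I}{\left(2 I^{2} + I\right) - 1} = \frac{-5 + I}{\left(I + 2 I^{2}\right) - 1} = \frac{-5 + I}{-1 + I + 2 I^{2}}$)
$N{\left(o{\left(3 \right)},9 + 3 \right)} \frac{273}{234} = \left(\frac{-5 + 3}{-1 + 3 + 2 \cdot 3^{2}} + \left(9 + 3\right)\right) \frac{273}{234} = \left(\frac{1}{-1 + 3 + 2 \cdot 9} \left(-2\right) + 12\right) 273 \cdot \frac{1}{234} = \left(\frac{1}{-1 + 3 + 18} \left(-2\right) + 12\right) \frac{7}{6} = \left(\frac{1}{20} \left(-2\right) + 12\right) \frac{7}{6} = \left(- \frac{1}{10} + 12\right) \frac{7}{6} = \frac{119}{10} \cdot \frac{7}{6} = \frac{833}{60}$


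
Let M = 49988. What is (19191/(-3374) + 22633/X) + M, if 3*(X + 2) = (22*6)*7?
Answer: 12920075492/258111 ≈ 50056.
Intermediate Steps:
X = 306 (X = -2 + ((22*6)*7)/3 = -2 + (132*7)/3 = -2 + (⅓)*924 = -2 + 308 = 306)
(19191/(-3374) + 22633/X) + M = (19191/(-3374) + 22633/306) + 49988 = (19191*(-1/3374) + 22633*(1/306)) + 49988 = (-19191/3374 + 22633/306) + 49988 = 17622824/258111 + 49988 = 12920075492/258111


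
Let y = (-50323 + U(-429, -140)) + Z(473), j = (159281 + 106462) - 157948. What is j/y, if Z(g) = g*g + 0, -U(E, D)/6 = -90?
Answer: 107795/173946 ≈ 0.61970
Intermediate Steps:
U(E, D) = 540 (U(E, D) = -6*(-90) = 540)
j = 107795 (j = 265743 - 157948 = 107795)
Z(g) = g**2 (Z(g) = g**2 + 0 = g**2)
y = 173946 (y = (-50323 + 540) + 473**2 = -49783 + 223729 = 173946)
j/y = 107795/173946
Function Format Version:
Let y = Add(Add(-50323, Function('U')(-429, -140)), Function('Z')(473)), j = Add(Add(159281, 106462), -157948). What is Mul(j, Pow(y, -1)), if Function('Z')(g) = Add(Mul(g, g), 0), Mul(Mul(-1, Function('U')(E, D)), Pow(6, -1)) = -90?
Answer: Rational(107795, 173946) ≈ 0.61970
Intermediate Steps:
Function('U')(E, D) = 540 (Function('U')(E, D) = Mul(-6, -90) = 540)
j = 107795 (j = Add(265743, -157948) = 107795)
Function('Z')(g) = Pow(g, 2) (Function('Z')(g) = Add(Pow(g, 2), 0) = Pow(g, 2))
y = 173946 (y = Add(Add(-50323, 540), Pow(473, 2)) = Add(-49783, 223729) = 173946)
Mul(j, Pow(y, -1)) = Mul(107795, Pow(173946, -1)) = Mul(107795, Rational(1, 173946)) = Rational(107795, 173946)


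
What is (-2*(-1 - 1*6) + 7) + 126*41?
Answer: 5187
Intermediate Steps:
(-2*(-1 - 1*6) + 7) + 126*41 = (-2*(-1 - 6) + 7) + 5166 = (-2*(-7) + 7) + 5166 = (14 + 7) + 5166 = 21 + 5166 = 5187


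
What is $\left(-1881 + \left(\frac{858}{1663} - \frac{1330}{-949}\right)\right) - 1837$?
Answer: $- \frac{5864673234}{1578187} \approx -3716.1$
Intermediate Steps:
$\left(-1881 + \left(\frac{858}{1663} - \frac{1330}{-949}\right)\right) - 1837 = \left(-1881 + \left(858 \cdot \frac{1}{1663} - - \frac{1330}{949}\right)\right) - 1837 = \left(-1881 + \left(\frac{858}{1663} + \frac{1330}{949}\right)\right) - 1837 = \left(-1881 + \frac{3026032}{1578187}\right) - 1837 = - \frac{2965543715}{1578187} - 1837 = - \frac{5864673234}{1578187}$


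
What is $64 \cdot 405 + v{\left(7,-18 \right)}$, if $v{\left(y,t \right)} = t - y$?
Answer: $25895$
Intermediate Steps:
$64 \cdot 405 + v{\left(7,-18 \right)} = 64 \cdot 405 - 25 = 25920 - 25 = 25895$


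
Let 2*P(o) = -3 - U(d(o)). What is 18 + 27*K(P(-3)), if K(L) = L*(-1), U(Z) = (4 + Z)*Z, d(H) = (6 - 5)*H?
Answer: 18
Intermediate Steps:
d(H) = H (d(H) = 1*H = H)
U(Z) = Z*(4 + Z)
P(o) = -3/2 - o*(4 + o)/2 (P(o) = (-3 - o*(4 + o))/2 = -3/2 - o*(4 + o)/2)
K(L) = -L
18 + 27*K(P(-3)) = 18 + 27*(-(-3/2 - 1/2*(-3)*(4 - 3))) = 18 + 27*(-(-3/2 - 1/2*(-3)*1)) = 18 + 27*(-(-3/2 + 3/2)) = 18 + 27*(-1*0) = 18 + 27*0 = 18 + 0 = 18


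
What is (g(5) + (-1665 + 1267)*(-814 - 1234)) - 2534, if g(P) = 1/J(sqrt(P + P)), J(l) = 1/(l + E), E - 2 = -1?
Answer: 812571 + sqrt(10) ≈ 8.1257e+5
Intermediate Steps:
E = 1 (E = 2 - 1 = 1)
J(l) = 1/(1 + l) (J(l) = 1/(l + 1) = 1/(1 + l))
g(P) = 1 + sqrt(2)*sqrt(P) (g(P) = 1/(1/(1 + sqrt(P + P))) = 1/(1/(1 + sqrt(2*P))) = 1/(1/(1 + sqrt(2)*sqrt(P))) = 1 + sqrt(2)*sqrt(P))
(g(5) + (-1665 + 1267)*(-814 - 1234)) - 2534 = ((1 + sqrt(2)*sqrt(5)) + (-1665 + 1267)*(-814 - 1234)) - 2534 = ((1 + sqrt(10)) - 398*(-2048)) - 2534 = ((1 + sqrt(10)) + 815104) - 2534 = (815105 + sqrt(10)) - 2534 = 812571 + sqrt(10)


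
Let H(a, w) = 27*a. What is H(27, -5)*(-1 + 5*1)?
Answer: 2916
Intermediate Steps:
H(27, -5)*(-1 + 5*1) = (27*27)*(-1 + 5*1) = 729*(-1 + 5) = 729*4 = 2916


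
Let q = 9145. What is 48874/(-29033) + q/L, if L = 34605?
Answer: -285155597/200937393 ≈ -1.4191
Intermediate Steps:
48874/(-29033) + q/L = 48874/(-29033) + 9145/34605 = 48874*(-1/29033) + 9145*(1/34605) = -48874/29033 + 1829/6921 = -285155597/200937393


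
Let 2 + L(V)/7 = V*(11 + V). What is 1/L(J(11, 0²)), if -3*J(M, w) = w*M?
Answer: -1/14 ≈ -0.071429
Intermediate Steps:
J(M, w) = -M*w/3 (J(M, w) = -w*M/3 = -M*w/3)
L(V) = -14 + 7*V*(11 + V) (L(V) = -14 + 7*(V*(11 + V)) = -14 + 7*V*(11 + V))
1/L(J(11, 0²)) = 1/(-14 + 7*(-⅓*11*0²)² + 77*(-⅓*11*0²)) = 1/(-14 + 7*(-⅓*11*0)² + 77*(-⅓*11*0)) = 1/(-14 + 7*0² + 77*0) = 1/(-14 + 7*0 + 0) = 1/(-14 + 0 + 0) = 1/(-14) = -1/14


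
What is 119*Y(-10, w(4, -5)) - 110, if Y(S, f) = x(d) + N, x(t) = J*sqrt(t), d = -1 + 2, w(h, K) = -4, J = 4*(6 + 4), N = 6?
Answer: 5364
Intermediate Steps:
J = 40 (J = 4*10 = 40)
d = 1
x(t) = 40*sqrt(t)
Y(S, f) = 46 (Y(S, f) = 40*sqrt(1) + 6 = 40*1 + 6 = 40 + 6 = 46)
119*Y(-10, w(4, -5)) - 110 = 119*46 - 110 = 5474 - 110 = 5364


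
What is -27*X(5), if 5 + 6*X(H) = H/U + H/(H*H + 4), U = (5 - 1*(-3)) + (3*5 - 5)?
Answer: 2375/116 ≈ 20.474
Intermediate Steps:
U = 18 (U = (5 + 3) + (15 - 5) = 8 + 10 = 18)
X(H) = -5/6 + H/108 + H/(6*(4 + H**2)) (X(H) = -5/6 + (H/18 + H/(H*H + 4))/6 = -5/6 + (H*(1/18) + H/(H**2 + 4))/6 = -5/6 + (H/18 + H/(4 + H**2))/6 = -5/6 + (H/108 + H/(6*(4 + H**2))) = -5/6 + H/108 + H/(6*(4 + H**2)))
-27*X(5) = -(-360 + 5**3 - 90*5**2 + 22*5)/(4*(4 + 5**2)) = -(-360 + 125 - 90*25 + 110)/(4*(4 + 25)) = -(-360 + 125 - 2250 + 110)/(4*29) = -(-2375)/(4*29) = -27*(-2375/3132) = 2375/116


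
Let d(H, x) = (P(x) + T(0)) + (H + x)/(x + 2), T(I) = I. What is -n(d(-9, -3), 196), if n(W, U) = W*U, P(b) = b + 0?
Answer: -1764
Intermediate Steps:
P(b) = b
d(H, x) = x + (H + x)/(2 + x) (d(H, x) = (x + 0) + (H + x)/(x + 2) = x + (H + x)/(2 + x))
n(W, U) = U*W
-n(d(-9, -3), 196) = -196*(-9 + (-3)**2 + 3*(-3))/(2 - 3) = -196*(-9 + 9 - 9)/(-1) = -196*(-1*(-9)) = -196*9 = -1*1764 = -1764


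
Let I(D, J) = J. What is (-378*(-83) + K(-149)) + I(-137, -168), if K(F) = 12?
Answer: 31218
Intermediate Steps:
(-378*(-83) + K(-149)) + I(-137, -168) = (-378*(-83) + 12) - 168 = (31374 + 12) - 168 = 31386 - 168 = 31218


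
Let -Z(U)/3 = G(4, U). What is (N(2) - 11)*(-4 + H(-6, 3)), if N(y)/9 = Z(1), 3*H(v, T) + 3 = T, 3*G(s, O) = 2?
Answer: 116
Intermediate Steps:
G(s, O) = ⅔ (G(s, O) = (⅓)*2 = ⅔)
H(v, T) = -1 + T/3
Z(U) = -2 (Z(U) = -3*⅔ = -2)
N(y) = -18 (N(y) = 9*(-2) = -18)
(N(2) - 11)*(-4 + H(-6, 3)) = (-18 - 11)*(-4 + (-1 + (⅓)*3)) = -29*(-4 + (-1 + 1)) = -29*(-4 + 0) = -29*(-4) = 116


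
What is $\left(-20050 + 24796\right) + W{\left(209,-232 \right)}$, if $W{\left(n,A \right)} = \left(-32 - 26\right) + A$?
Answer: $4456$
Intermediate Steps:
$W{\left(n,A \right)} = -58 + A$
$\left(-20050 + 24796\right) + W{\left(209,-232 \right)} = \left(-20050 + 24796\right) - 290 = 4746 - 290 = 4456$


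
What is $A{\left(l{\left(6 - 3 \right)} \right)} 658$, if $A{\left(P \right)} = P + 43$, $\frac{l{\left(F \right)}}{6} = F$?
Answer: $40138$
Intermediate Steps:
$l{\left(F \right)} = 6 F$
$A{\left(P \right)} = 43 + P$
$A{\left(l{\left(6 - 3 \right)} \right)} 658 = \left(43 + 6 \left(6 - 3\right)\right) 658 = \left(43 + 6 \cdot 3\right) 658 = \left(43 + 18\right) 658 = 61 \cdot 658 = 40138$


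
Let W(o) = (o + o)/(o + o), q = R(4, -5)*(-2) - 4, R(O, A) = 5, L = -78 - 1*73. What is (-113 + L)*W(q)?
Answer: -264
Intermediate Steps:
L = -151 (L = -78 - 73 = -151)
q = -14 (q = 5*(-2) - 4 = -10 - 4 = -14)
W(o) = 1 (W(o) = (2*o)/((2*o)) = (2*o)*(1/(2*o)) = 1)
(-113 + L)*W(q) = (-113 - 151)*1 = -264*1 = -264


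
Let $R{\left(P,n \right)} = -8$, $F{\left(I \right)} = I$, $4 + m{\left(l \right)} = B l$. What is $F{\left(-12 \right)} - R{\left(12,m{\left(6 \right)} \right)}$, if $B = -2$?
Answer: $-4$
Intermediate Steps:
$m{\left(l \right)} = -4 - 2 l$
$F{\left(-12 \right)} - R{\left(12,m{\left(6 \right)} \right)} = -12 - -8 = -12 + 8 = -4$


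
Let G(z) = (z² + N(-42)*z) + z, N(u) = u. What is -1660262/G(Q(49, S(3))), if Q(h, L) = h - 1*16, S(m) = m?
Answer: 830131/132 ≈ 6288.9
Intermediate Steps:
Q(h, L) = -16 + h (Q(h, L) = h - 16 = -16 + h)
G(z) = z² - 41*z (G(z) = (z² - 42*z) + z = z² - 41*z)
-1660262/G(Q(49, S(3))) = -1660262*1/((-41 + (-16 + 49))*(-16 + 49)) = -1660262*1/(33*(-41 + 33)) = -1660262/(33*(-8)) = -1660262/(-264) = -1660262*(-1/264) = 830131/132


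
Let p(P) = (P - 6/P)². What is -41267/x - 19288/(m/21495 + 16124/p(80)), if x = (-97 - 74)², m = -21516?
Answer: -24764709409813523/1955393595999 ≈ -12665.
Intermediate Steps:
x = 29241 (x = (-171)² = 29241)
-41267/x - 19288/(m/21495 + 16124/p(80)) = -41267/29241 - 19288/(-21516/21495 + 16124/(((-6 + 80²)²/80²))) = -41267*1/29241 - 19288/(-21516*1/21495 + 16124/(((-6 + 6400)²/6400))) = -41267/29241 - 19288/(-7172/7165 + 16124/(((1/6400)*6394²))) = -41267/29241 - 19288/(-7172/7165 + 16124/(((1/6400)*40883236))) = -41267/29241 - 19288/(-7172/7165 + 16124/(10220809/1600)) = -41267/29241 - 19288/(-7172/7165 + 16124*(1600/10220809)) = -41267/29241 - 19288/(-7172/7165 + 185600/73531) = -41267/29241 - 19288/802459668/526849615 = -41267/29241 - 19288*526849615/802459668 = -41267/29241 - 2540468843530/200614917 = -24764709409813523/1955393595999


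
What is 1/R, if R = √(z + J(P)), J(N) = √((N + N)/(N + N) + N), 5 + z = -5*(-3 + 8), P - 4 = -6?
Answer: (-30 + I)^(-½) ≈ 0.003041 - 0.1825*I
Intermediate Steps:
P = -2 (P = 4 - 6 = -2)
z = -30 (z = -5 - 5*(-3 + 8) = -5 - 5*5 = -5 - 25 = -30)
J(N) = √(1 + N) (J(N) = √((2*N)/((2*N)) + N) = √((2*N)*(1/(2*N)) + N) = √(1 + N))
R = √(-30 + I) (R = √(-30 + √(1 - 2)) = √(-30 + √(-1)) = √(-30 + I) ≈ 0.09127 + 5.478*I)
1/R = 1/(√(-30 + I)) = (-30 + I)^(-½)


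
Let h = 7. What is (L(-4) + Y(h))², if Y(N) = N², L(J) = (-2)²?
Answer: 2809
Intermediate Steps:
L(J) = 4
(L(-4) + Y(h))² = (4 + 7²)² = (4 + 49)² = 53² = 2809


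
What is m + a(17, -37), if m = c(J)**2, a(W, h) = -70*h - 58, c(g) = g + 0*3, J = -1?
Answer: 2533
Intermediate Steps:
c(g) = g (c(g) = g + 0 = g)
a(W, h) = -58 - 70*h
m = 1 (m = (-1)**2 = 1)
m + a(17, -37) = 1 + (-58 - 70*(-37)) = 1 + (-58 + 2590) = 1 + 2532 = 2533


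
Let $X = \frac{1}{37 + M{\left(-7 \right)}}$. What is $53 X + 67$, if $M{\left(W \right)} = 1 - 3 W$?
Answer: $\frac{4006}{59} \approx 67.898$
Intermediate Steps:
$X = \frac{1}{59}$ ($X = \frac{1}{37 + \left(1 - -21\right)} = \frac{1}{37 + \left(1 + 21\right)} = \frac{1}{37 + 22} = \frac{1}{59} \approx 0.016949$)
$53 X + 67 = 53 \cdot \frac{1}{59} + 67 = \frac{53}{59} + 67 = \frac{4006}{59}$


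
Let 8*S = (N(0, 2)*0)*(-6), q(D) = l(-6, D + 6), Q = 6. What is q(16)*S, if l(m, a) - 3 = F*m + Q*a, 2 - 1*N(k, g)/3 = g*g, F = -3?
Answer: 0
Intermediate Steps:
N(k, g) = 6 - 3*g**2 (N(k, g) = 6 - 3*g*g = 6 - 3*g**2)
l(m, a) = 3 - 3*m + 6*a (l(m, a) = 3 + (-3*m + 6*a) = 3 - 3*m + 6*a)
q(D) = 57 + 6*D (q(D) = 3 - 3*(-6) + 6*(D + 6) = 3 + 18 + 6*(6 + D) = 3 + 18 + (36 + 6*D) = 57 + 6*D)
S = 0 (S = (((6 - 3*2**2)*0)*(-6))/8 = (((6 - 3*4)*0)*(-6))/8 = (((6 - 12)*0)*(-6))/8 = (-6*0*(-6))/8 = (0*(-6))/8 = (1/8)*0 = 0)
q(16)*S = (57 + 6*16)*0 = (57 + 96)*0 = 153*0 = 0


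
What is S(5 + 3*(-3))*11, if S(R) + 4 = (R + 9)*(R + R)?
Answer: -484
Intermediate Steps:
S(R) = -4 + 2*R*(9 + R) (S(R) = -4 + (R + 9)*(R + R) = -4 + (9 + R)*(2*R) = -4 + 2*R*(9 + R))
S(5 + 3*(-3))*11 = (-4 + 2*(5 + 3*(-3))² + 18*(5 + 3*(-3)))*11 = (-4 + 2*(5 - 9)² + 18*(5 - 9))*11 = (-4 + 2*(-4)² + 18*(-4))*11 = (-4 + 2*16 - 72)*11 = (-4 + 32 - 72)*11 = -44*11 = -484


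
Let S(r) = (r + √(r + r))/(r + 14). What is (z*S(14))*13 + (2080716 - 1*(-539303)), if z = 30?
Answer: 2620214 + 195*√7/7 ≈ 2.6203e+6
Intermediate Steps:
S(r) = (r + √2*√r)/(14 + r) (S(r) = (r + √(2*r))/(14 + r) = (r + √2*√r)/(14 + r))
(z*S(14))*13 + (2080716 - 1*(-539303)) = (30*((14 + √2*√14)/(14 + 14)))*13 + (2080716 - 1*(-539303)) = (30*((14 + 2*√7)/28))*13 + (2080716 + 539303) = (30*((14 + 2*√7)/28))*13 + 2620019 = (30*(½ + √7/14))*13 + 2620019 = (15 + 15*√7/7)*13 + 2620019 = (195 + 195*√7/7) + 2620019 = 2620214 + 195*√7/7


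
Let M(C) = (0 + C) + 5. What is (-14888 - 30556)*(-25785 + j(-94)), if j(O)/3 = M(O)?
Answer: 1183907088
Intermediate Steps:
M(C) = 5 + C (M(C) = C + 5 = 5 + C)
j(O) = 15 + 3*O (j(O) = 3*(5 + O) = 15 + 3*O)
(-14888 - 30556)*(-25785 + j(-94)) = (-14888 - 30556)*(-25785 + (15 + 3*(-94))) = -45444*(-25785 + (15 - 282)) = -45444*(-25785 - 267) = -45444*(-26052) = 1183907088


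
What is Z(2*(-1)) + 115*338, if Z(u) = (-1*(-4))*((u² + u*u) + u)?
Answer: 38894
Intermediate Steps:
Z(u) = 4*u + 8*u² (Z(u) = 4*((u² + u²) + u) = 4*(2*u² + u) = 4*(u + 2*u²) = 4*u + 8*u²)
Z(2*(-1)) + 115*338 = 4*(2*(-1))*(1 + 2*(2*(-1))) + 115*338 = 4*(-2)*(1 + 2*(-2)) + 38870 = 4*(-2)*(1 - 4) + 38870 = 4*(-2)*(-3) + 38870 = 24 + 38870 = 38894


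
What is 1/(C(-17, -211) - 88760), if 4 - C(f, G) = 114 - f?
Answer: -1/88887 ≈ -1.1250e-5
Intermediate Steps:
C(f, G) = -110 + f (C(f, G) = 4 - (114 - f) = 4 + (-114 + f) = -110 + f)
1/(C(-17, -211) - 88760) = 1/((-110 - 17) - 88760) = 1/(-127 - 88760) = 1/(-88887) = -1/88887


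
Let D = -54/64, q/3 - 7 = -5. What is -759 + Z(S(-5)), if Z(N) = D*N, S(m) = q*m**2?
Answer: -14169/16 ≈ -885.56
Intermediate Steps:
q = 6 (q = 21 + 3*(-5) = 21 - 15 = 6)
S(m) = 6*m**2
D = -27/32 (D = -54*1/64 = -27/32 ≈ -0.84375)
Z(N) = -27*N/32
-759 + Z(S(-5)) = -759 - 81*(-5)**2/16 = -759 - 81*25/16 = -759 - 27/32*150 = -759 - 2025/16 = -14169/16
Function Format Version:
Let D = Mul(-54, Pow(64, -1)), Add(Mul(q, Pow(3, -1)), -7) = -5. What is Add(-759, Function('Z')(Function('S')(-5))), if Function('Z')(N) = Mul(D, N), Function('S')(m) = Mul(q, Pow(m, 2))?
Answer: Rational(-14169, 16) ≈ -885.56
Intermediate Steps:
q = 6 (q = Add(21, Mul(3, -5)) = Add(21, -15) = 6)
Function('S')(m) = Mul(6, Pow(m, 2))
D = Rational(-27, 32) (D = Mul(-54, Rational(1, 64)) = Rational(-27, 32) ≈ -0.84375)
Function('Z')(N) = Mul(Rational(-27, 32), N)
Add(-759, Function('Z')(Function('S')(-5))) = Add(-759, Mul(Rational(-27, 32), Mul(6, Pow(-5, 2)))) = Add(-759, Mul(Rational(-27, 32), Mul(6, 25))) = Add(-759, Mul(Rational(-27, 32), 150)) = Add(-759, Rational(-2025, 16)) = Rational(-14169, 16)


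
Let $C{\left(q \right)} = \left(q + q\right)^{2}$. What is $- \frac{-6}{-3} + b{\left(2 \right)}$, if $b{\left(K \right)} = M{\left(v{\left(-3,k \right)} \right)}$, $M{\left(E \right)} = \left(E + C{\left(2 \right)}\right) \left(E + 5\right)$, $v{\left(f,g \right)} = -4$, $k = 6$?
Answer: $10$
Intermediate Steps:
$C{\left(q \right)} = 4 q^{2}$ ($C{\left(q \right)} = \left(2 q\right)^{2} = 4 q^{2}$)
$M{\left(E \right)} = \left(5 + E\right) \left(16 + E\right)$ ($M{\left(E \right)} = \left(E + 4 \cdot 2^{2}\right) \left(E + 5\right) = \left(E + 4 \cdot 4\right) \left(5 + E\right) = \left(E + 16\right) \left(5 + E\right) = \left(16 + E\right) \left(5 + E\right) = \left(5 + E\right) \left(16 + E\right)$)
$b{\left(K \right)} = 12$ ($b{\left(K \right)} = 80 + \left(-4\right)^{2} + 21 \left(-4\right) = 80 + 16 - 84 = 12$)
$- \frac{-6}{-3} + b{\left(2 \right)} = - \frac{-6}{-3} + 12 = - \frac{\left(-6\right) \left(-1\right)}{3} + 12 = \left(-1\right) 2 + 12 = -2 + 12 = 10$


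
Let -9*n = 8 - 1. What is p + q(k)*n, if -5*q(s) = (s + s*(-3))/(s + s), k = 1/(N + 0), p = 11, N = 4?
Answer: 488/45 ≈ 10.844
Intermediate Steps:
k = ¼ (k = 1/(4 + 0) = 1/4 = ¼ ≈ 0.25000)
n = -7/9 (n = -(8 - 1)/9 = -⅑*7 = -7/9 ≈ -0.77778)
q(s) = ⅕ (q(s) = -(s + s*(-3))/(5*(s + s)) = -(s - 3*s)/(5*(2*s)) = -(-2*s)*1/(2*s)/5 = -⅕*(-1) = ⅕)
p + q(k)*n = 11 + (⅕)*(-7/9) = 11 - 7/45 = 488/45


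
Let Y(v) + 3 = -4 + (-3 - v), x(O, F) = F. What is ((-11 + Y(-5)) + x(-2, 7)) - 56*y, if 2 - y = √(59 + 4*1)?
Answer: -121 + 168*√7 ≈ 323.49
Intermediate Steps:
y = 2 - 3*√7 (y = 2 - √(59 + 4*1) = 2 - √(59 + 4) = 2 - √63 = 2 - 3*√7 ≈ -5.9373)
Y(v) = -10 - v (Y(v) = -3 + (-4 + (-3 - v)) = -3 + (-7 - v) = -10 - v)
((-11 + Y(-5)) + x(-2, 7)) - 56*y = ((-11 + (-10 - 1*(-5))) + 7) - 56*(2 - 3*√7) = ((-11 + (-10 + 5)) + 7) + (-112 + 168*√7) = ((-11 - 5) + 7) + (-112 + 168*√7) = (-16 + 7) + (-112 + 168*√7) = -9 + (-112 + 168*√7) = -121 + 168*√7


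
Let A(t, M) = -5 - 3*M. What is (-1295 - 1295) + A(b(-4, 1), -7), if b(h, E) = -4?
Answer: -2574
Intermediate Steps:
(-1295 - 1295) + A(b(-4, 1), -7) = (-1295 - 1295) + (-5 - 3*(-7)) = -2590 + (-5 + 21) = -2590 + 16 = -2574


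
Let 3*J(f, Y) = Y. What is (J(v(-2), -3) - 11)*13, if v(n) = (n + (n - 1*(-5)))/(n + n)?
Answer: -156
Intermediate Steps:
v(n) = (5 + 2*n)/(2*n) (v(n) = (n + (n + 5))/((2*n)) = (n + (5 + n))*(1/(2*n)) = (5 + 2*n)*(1/(2*n)) = (5 + 2*n)/(2*n))
J(f, Y) = Y/3
(J(v(-2), -3) - 11)*13 = ((1/3)*(-3) - 11)*13 = (-1 - 11)*13 = -12*13 = -156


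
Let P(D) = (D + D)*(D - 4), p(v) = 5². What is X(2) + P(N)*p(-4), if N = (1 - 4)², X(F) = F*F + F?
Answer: 2256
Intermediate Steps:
X(F) = F + F² (X(F) = F² + F = F + F²)
p(v) = 25
N = 9 (N = (-3)² = 9)
P(D) = 2*D*(-4 + D) (P(D) = (2*D)*(-4 + D) = 2*D*(-4 + D))
X(2) + P(N)*p(-4) = 2*(1 + 2) + (2*9*(-4 + 9))*25 = 2*3 + (2*9*5)*25 = 6 + 90*25 = 6 + 2250 = 2256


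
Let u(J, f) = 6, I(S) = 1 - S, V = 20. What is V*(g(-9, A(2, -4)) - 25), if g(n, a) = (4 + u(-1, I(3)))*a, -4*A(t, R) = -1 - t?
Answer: -350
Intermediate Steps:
A(t, R) = ¼ + t/4 (A(t, R) = -(-1 - t)/4 = ¼ + t/4)
g(n, a) = 10*a (g(n, a) = (4 + 6)*a = 10*a)
V*(g(-9, A(2, -4)) - 25) = 20*(10*(¼ + (¼)*2) - 25) = 20*(10*(¼ + ½) - 25) = 20*(10*(¾) - 25) = 20*(15/2 - 25) = 20*(-35/2) = -350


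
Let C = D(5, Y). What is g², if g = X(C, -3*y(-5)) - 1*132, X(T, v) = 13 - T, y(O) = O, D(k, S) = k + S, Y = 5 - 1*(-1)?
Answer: 16900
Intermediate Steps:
Y = 6 (Y = 5 + 1 = 6)
D(k, S) = S + k
C = 11 (C = 6 + 5 = 11)
g = -130 (g = (13 - 1*11) - 1*132 = (13 - 11) - 132 = 2 - 132 = -130)
g² = (-130)² = 16900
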